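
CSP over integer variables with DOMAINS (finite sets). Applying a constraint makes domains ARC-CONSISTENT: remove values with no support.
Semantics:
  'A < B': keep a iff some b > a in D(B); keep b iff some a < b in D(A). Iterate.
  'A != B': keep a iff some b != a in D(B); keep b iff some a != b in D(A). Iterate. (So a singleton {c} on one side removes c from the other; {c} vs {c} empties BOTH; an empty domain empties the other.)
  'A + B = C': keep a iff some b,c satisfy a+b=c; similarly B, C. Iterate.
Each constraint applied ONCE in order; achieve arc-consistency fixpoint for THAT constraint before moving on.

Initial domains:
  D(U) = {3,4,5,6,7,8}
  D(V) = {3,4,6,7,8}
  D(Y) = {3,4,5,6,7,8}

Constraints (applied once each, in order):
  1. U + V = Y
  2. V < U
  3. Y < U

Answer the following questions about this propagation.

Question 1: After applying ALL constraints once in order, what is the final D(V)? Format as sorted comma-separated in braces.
Answer: {3,4}

Derivation:
Constraint 1 (U + V = Y) on D(U)={3,4,5,6,7,8} D(V)={3,4,6,7,8} D(Y)={3,4,5,6,7,8}: U {3,4,5,6,7,8}->{3,4,5}; V {3,4,6,7,8}->{3,4}; Y {3,4,5,6,7,8}->{6,7,8}
Constraint 2 (V < U) on D(V)={3,4} D(U)={3,4,5}: U {3,4,5}->{4,5}
Constraint 3 (Y < U) on D(Y)={6,7,8} D(U)={4,5}: Y {6,7,8}->{}; U {4,5}->{}
So after all 3 constraints: D(V) = {3,4}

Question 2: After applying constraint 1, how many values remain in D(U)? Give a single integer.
Constraint 1 (U + V = Y) on D(U)={3,4,5,6,7,8} D(V)={3,4,6,7,8} D(Y)={3,4,5,6,7,8}: U {3,4,5,6,7,8}->{3,4,5}; V {3,4,6,7,8}->{3,4}; Y {3,4,5,6,7,8}->{6,7,8}
So after constraint 1: D(U)={3,4,5}, size = 3

Answer: 3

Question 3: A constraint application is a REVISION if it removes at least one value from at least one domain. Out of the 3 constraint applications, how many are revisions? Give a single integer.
Constraint 1 (U + V = Y) on D(U)={3,4,5,6,7,8} D(V)={3,4,6,7,8} D(Y)={3,4,5,6,7,8}: U {3,4,5,6,7,8}->{3,4,5}; V {3,4,6,7,8}->{3,4}; Y {3,4,5,6,7,8}->{6,7,8} => REVISION
Constraint 2 (V < U) on D(V)={3,4} D(U)={3,4,5}: U {3,4,5}->{4,5} => REVISION
Constraint 3 (Y < U) on D(Y)={6,7,8} D(U)={4,5}: Y {6,7,8}->{}; U {4,5}->{} => REVISION
Total revisions = 3

Answer: 3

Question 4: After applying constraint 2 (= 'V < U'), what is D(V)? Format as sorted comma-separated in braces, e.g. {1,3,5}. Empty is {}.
Constraint 1 (U + V = Y) on D(U)={3,4,5,6,7,8} D(V)={3,4,6,7,8} D(Y)={3,4,5,6,7,8}: U {3,4,5,6,7,8}->{3,4,5}; V {3,4,6,7,8}->{3,4}; Y {3,4,5,6,7,8}->{6,7,8}
Constraint 2 (V < U) on D(V)={3,4} D(U)={3,4,5}: U {3,4,5}->{4,5}
So after constraint 2: D(V) = {3,4}

Answer: {3,4}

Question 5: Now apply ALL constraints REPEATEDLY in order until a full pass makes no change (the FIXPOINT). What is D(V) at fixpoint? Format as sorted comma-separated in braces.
pass 0 (initial): D(V)={3,4,6,7,8}
pass 1: U {3,4,5,6,7,8}->{}; V {3,4,6,7,8}->{3,4}; Y {3,4,5,6,7,8}->{}
pass 2: V {3,4}->{}
pass 3: no change
Fixpoint after 3 passes: D(V) = {}

Answer: {}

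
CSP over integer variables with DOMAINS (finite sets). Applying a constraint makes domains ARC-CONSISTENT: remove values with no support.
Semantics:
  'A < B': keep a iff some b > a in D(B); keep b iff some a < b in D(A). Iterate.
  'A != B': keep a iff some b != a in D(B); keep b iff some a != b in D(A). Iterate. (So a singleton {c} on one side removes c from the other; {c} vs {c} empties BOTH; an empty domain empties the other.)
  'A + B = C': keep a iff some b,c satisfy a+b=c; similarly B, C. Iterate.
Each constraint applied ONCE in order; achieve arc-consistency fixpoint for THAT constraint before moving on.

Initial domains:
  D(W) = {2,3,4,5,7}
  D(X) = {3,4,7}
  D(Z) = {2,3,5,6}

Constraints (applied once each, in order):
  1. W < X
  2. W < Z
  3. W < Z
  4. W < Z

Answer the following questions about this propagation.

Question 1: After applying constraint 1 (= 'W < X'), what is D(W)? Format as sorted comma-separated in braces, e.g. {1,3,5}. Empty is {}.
Answer: {2,3,4,5}

Derivation:
Constraint 1 (W < X) on D(W)={2,3,4,5,7} D(X)={3,4,7}: W {2,3,4,5,7}->{2,3,4,5}
So after constraint 1: D(W) = {2,3,4,5}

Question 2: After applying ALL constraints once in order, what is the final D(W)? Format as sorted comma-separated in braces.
Answer: {2,3,4,5}

Derivation:
Constraint 1 (W < X) on D(W)={2,3,4,5,7} D(X)={3,4,7}: W {2,3,4,5,7}->{2,3,4,5}
Constraint 2 (W < Z) on D(W)={2,3,4,5} D(Z)={2,3,5,6}: Z {2,3,5,6}->{3,5,6}
Constraint 3 (W < Z) on D(W)={2,3,4,5} D(Z)={3,5,6}: no change
Constraint 4 (W < Z) on D(W)={2,3,4,5} D(Z)={3,5,6}: no change
So after all 4 constraints: D(W) = {2,3,4,5}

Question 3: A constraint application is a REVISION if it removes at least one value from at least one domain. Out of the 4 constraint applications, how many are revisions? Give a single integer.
Answer: 2

Derivation:
Constraint 1 (W < X) on D(W)={2,3,4,5,7} D(X)={3,4,7}: W {2,3,4,5,7}->{2,3,4,5} => REVISION
Constraint 2 (W < Z) on D(W)={2,3,4,5} D(Z)={2,3,5,6}: Z {2,3,5,6}->{3,5,6} => REVISION
Constraint 3 (W < Z) on D(W)={2,3,4,5} D(Z)={3,5,6}: no change => not a revision
Constraint 4 (W < Z) on D(W)={2,3,4,5} D(Z)={3,5,6}: no change => not a revision
Total revisions = 2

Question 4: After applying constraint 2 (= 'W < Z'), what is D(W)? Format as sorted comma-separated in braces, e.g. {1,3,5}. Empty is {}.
Answer: {2,3,4,5}

Derivation:
Constraint 1 (W < X) on D(W)={2,3,4,5,7} D(X)={3,4,7}: W {2,3,4,5,7}->{2,3,4,5}
Constraint 2 (W < Z) on D(W)={2,3,4,5} D(Z)={2,3,5,6}: Z {2,3,5,6}->{3,5,6}
So after constraint 2: D(W) = {2,3,4,5}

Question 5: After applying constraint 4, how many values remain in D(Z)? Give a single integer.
Constraint 1 (W < X) on D(W)={2,3,4,5,7} D(X)={3,4,7}: W {2,3,4,5,7}->{2,3,4,5}
Constraint 2 (W < Z) on D(W)={2,3,4,5} D(Z)={2,3,5,6}: Z {2,3,5,6}->{3,5,6}
Constraint 3 (W < Z) on D(W)={2,3,4,5} D(Z)={3,5,6}: no change
Constraint 4 (W < Z) on D(W)={2,3,4,5} D(Z)={3,5,6}: no change
So after constraint 4: D(Z)={3,5,6}, size = 3

Answer: 3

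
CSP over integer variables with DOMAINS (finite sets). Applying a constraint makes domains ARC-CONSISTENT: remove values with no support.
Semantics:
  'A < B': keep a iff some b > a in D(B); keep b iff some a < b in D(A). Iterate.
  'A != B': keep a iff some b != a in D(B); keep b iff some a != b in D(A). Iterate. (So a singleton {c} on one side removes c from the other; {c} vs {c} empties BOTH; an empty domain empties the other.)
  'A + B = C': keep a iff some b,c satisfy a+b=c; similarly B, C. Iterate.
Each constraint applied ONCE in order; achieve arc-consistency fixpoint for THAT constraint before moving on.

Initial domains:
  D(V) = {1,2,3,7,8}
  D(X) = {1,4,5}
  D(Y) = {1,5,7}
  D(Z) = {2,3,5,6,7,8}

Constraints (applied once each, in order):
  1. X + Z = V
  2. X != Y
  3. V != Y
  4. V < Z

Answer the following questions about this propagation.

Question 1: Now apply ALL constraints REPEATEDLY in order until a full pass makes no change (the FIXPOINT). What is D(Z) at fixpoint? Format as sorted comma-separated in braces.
pass 0 (initial): D(Z)={2,3,5,6,7,8}
pass 1: V {1,2,3,7,8}->{3}; Z {2,3,5,6,7,8}->{6,7}
pass 2: V {3}->{}; X {1,4,5}->{}; Y {1,5,7}->{}; Z {6,7}->{}
pass 3: no change
Fixpoint after 3 passes: D(Z) = {}

Answer: {}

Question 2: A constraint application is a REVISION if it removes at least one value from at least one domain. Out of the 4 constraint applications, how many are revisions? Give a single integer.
Answer: 2

Derivation:
Constraint 1 (X + Z = V) on D(X)={1,4,5} D(Z)={2,3,5,6,7,8} D(V)={1,2,3,7,8}: Z {2,3,5,6,7,8}->{2,3,6,7}; V {1,2,3,7,8}->{3,7,8} => REVISION
Constraint 2 (X != Y) on D(X)={1,4,5} D(Y)={1,5,7}: no change => not a revision
Constraint 3 (V != Y) on D(V)={3,7,8} D(Y)={1,5,7}: no change => not a revision
Constraint 4 (V < Z) on D(V)={3,7,8} D(Z)={2,3,6,7}: V {3,7,8}->{3}; Z {2,3,6,7}->{6,7} => REVISION
Total revisions = 2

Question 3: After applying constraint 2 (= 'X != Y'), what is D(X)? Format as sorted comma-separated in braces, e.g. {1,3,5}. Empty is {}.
Answer: {1,4,5}

Derivation:
Constraint 1 (X + Z = V) on D(X)={1,4,5} D(Z)={2,3,5,6,7,8} D(V)={1,2,3,7,8}: Z {2,3,5,6,7,8}->{2,3,6,7}; V {1,2,3,7,8}->{3,7,8}
Constraint 2 (X != Y) on D(X)={1,4,5} D(Y)={1,5,7}: no change
So after constraint 2: D(X) = {1,4,5}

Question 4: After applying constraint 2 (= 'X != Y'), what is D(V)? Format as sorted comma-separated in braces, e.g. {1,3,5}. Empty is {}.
Constraint 1 (X + Z = V) on D(X)={1,4,5} D(Z)={2,3,5,6,7,8} D(V)={1,2,3,7,8}: Z {2,3,5,6,7,8}->{2,3,6,7}; V {1,2,3,7,8}->{3,7,8}
Constraint 2 (X != Y) on D(X)={1,4,5} D(Y)={1,5,7}: no change
So after constraint 2: D(V) = {3,7,8}

Answer: {3,7,8}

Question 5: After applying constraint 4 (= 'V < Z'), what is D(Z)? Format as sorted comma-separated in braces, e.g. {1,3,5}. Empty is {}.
Constraint 1 (X + Z = V) on D(X)={1,4,5} D(Z)={2,3,5,6,7,8} D(V)={1,2,3,7,8}: Z {2,3,5,6,7,8}->{2,3,6,7}; V {1,2,3,7,8}->{3,7,8}
Constraint 2 (X != Y) on D(X)={1,4,5} D(Y)={1,5,7}: no change
Constraint 3 (V != Y) on D(V)={3,7,8} D(Y)={1,5,7}: no change
Constraint 4 (V < Z) on D(V)={3,7,8} D(Z)={2,3,6,7}: V {3,7,8}->{3}; Z {2,3,6,7}->{6,7}
So after constraint 4: D(Z) = {6,7}

Answer: {6,7}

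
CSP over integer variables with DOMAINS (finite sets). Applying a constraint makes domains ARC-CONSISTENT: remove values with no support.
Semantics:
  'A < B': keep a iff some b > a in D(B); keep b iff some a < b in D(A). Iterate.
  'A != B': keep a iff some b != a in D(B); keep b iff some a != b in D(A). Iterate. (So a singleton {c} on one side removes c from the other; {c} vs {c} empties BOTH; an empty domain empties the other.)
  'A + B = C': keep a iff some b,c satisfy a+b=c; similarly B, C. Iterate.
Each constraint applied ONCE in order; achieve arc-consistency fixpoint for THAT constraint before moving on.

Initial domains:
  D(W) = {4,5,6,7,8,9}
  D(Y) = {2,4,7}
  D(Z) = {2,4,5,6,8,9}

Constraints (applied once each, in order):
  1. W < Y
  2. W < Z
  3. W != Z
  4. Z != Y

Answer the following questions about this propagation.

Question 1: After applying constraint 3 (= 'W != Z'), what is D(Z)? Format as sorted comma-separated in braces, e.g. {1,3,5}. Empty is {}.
Answer: {5,6,8,9}

Derivation:
Constraint 1 (W < Y) on D(W)={4,5,6,7,8,9} D(Y)={2,4,7}: W {4,5,6,7,8,9}->{4,5,6}; Y {2,4,7}->{7}
Constraint 2 (W < Z) on D(W)={4,5,6} D(Z)={2,4,5,6,8,9}: Z {2,4,5,6,8,9}->{5,6,8,9}
Constraint 3 (W != Z) on D(W)={4,5,6} D(Z)={5,6,8,9}: no change
So after constraint 3: D(Z) = {5,6,8,9}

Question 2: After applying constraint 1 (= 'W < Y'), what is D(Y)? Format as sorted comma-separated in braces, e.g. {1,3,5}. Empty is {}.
Answer: {7}

Derivation:
Constraint 1 (W < Y) on D(W)={4,5,6,7,8,9} D(Y)={2,4,7}: W {4,5,6,7,8,9}->{4,5,6}; Y {2,4,7}->{7}
So after constraint 1: D(Y) = {7}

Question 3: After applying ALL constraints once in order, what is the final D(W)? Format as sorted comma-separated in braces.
Answer: {4,5,6}

Derivation:
Constraint 1 (W < Y) on D(W)={4,5,6,7,8,9} D(Y)={2,4,7}: W {4,5,6,7,8,9}->{4,5,6}; Y {2,4,7}->{7}
Constraint 2 (W < Z) on D(W)={4,5,6} D(Z)={2,4,5,6,8,9}: Z {2,4,5,6,8,9}->{5,6,8,9}
Constraint 3 (W != Z) on D(W)={4,5,6} D(Z)={5,6,8,9}: no change
Constraint 4 (Z != Y) on D(Z)={5,6,8,9} D(Y)={7}: no change
So after all 4 constraints: D(W) = {4,5,6}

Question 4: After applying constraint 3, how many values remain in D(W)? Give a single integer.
Answer: 3

Derivation:
Constraint 1 (W < Y) on D(W)={4,5,6,7,8,9} D(Y)={2,4,7}: W {4,5,6,7,8,9}->{4,5,6}; Y {2,4,7}->{7}
Constraint 2 (W < Z) on D(W)={4,5,6} D(Z)={2,4,5,6,8,9}: Z {2,4,5,6,8,9}->{5,6,8,9}
Constraint 3 (W != Z) on D(W)={4,5,6} D(Z)={5,6,8,9}: no change
So after constraint 3: D(W)={4,5,6}, size = 3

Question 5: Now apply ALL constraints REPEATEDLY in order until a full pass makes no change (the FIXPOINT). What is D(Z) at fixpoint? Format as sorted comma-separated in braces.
Answer: {5,6,8,9}

Derivation:
pass 0 (initial): D(Z)={2,4,5,6,8,9}
pass 1: W {4,5,6,7,8,9}->{4,5,6}; Y {2,4,7}->{7}; Z {2,4,5,6,8,9}->{5,6,8,9}
pass 2: no change
Fixpoint after 2 passes: D(Z) = {5,6,8,9}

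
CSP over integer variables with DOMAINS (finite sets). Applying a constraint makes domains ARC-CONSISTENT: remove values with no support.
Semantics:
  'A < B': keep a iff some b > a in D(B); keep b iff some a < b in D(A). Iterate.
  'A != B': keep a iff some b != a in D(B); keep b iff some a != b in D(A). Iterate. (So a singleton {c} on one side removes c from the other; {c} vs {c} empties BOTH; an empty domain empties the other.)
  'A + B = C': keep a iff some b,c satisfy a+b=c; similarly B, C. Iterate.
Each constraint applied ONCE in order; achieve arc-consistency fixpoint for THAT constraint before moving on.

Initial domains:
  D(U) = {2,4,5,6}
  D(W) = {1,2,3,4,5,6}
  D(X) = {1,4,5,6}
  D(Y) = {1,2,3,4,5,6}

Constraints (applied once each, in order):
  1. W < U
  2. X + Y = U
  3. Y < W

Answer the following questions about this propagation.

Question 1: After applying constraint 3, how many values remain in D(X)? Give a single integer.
Answer: 3

Derivation:
Constraint 1 (W < U) on D(W)={1,2,3,4,5,6} D(U)={2,4,5,6}: W {1,2,3,4,5,6}->{1,2,3,4,5}
Constraint 2 (X + Y = U) on D(X)={1,4,5,6} D(Y)={1,2,3,4,5,6} D(U)={2,4,5,6}: X {1,4,5,6}->{1,4,5}; Y {1,2,3,4,5,6}->{1,2,3,4,5}
Constraint 3 (Y < W) on D(Y)={1,2,3,4,5} D(W)={1,2,3,4,5}: Y {1,2,3,4,5}->{1,2,3,4}; W {1,2,3,4,5}->{2,3,4,5}
So after constraint 3: D(X)={1,4,5}, size = 3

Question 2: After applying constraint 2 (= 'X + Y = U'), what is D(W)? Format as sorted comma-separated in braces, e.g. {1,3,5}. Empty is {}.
Answer: {1,2,3,4,5}

Derivation:
Constraint 1 (W < U) on D(W)={1,2,3,4,5,6} D(U)={2,4,5,6}: W {1,2,3,4,5,6}->{1,2,3,4,5}
Constraint 2 (X + Y = U) on D(X)={1,4,5,6} D(Y)={1,2,3,4,5,6} D(U)={2,4,5,6}: X {1,4,5,6}->{1,4,5}; Y {1,2,3,4,5,6}->{1,2,3,4,5}
So after constraint 2: D(W) = {1,2,3,4,5}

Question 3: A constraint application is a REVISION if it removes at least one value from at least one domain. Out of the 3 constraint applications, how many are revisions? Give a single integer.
Answer: 3

Derivation:
Constraint 1 (W < U) on D(W)={1,2,3,4,5,6} D(U)={2,4,5,6}: W {1,2,3,4,5,6}->{1,2,3,4,5} => REVISION
Constraint 2 (X + Y = U) on D(X)={1,4,5,6} D(Y)={1,2,3,4,5,6} D(U)={2,4,5,6}: X {1,4,5,6}->{1,4,5}; Y {1,2,3,4,5,6}->{1,2,3,4,5} => REVISION
Constraint 3 (Y < W) on D(Y)={1,2,3,4,5} D(W)={1,2,3,4,5}: Y {1,2,3,4,5}->{1,2,3,4}; W {1,2,3,4,5}->{2,3,4,5} => REVISION
Total revisions = 3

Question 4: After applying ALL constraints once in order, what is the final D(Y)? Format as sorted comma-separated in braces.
Constraint 1 (W < U) on D(W)={1,2,3,4,5,6} D(U)={2,4,5,6}: W {1,2,3,4,5,6}->{1,2,3,4,5}
Constraint 2 (X + Y = U) on D(X)={1,4,5,6} D(Y)={1,2,3,4,5,6} D(U)={2,4,5,6}: X {1,4,5,6}->{1,4,5}; Y {1,2,3,4,5,6}->{1,2,3,4,5}
Constraint 3 (Y < W) on D(Y)={1,2,3,4,5} D(W)={1,2,3,4,5}: Y {1,2,3,4,5}->{1,2,3,4}; W {1,2,3,4,5}->{2,3,4,5}
So after all 3 constraints: D(Y) = {1,2,3,4}

Answer: {1,2,3,4}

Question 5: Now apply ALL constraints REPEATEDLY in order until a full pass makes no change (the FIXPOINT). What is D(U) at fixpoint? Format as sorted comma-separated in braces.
pass 0 (initial): D(U)={2,4,5,6}
pass 1: W {1,2,3,4,5,6}->{2,3,4,5}; X {1,4,5,6}->{1,4,5}; Y {1,2,3,4,5,6}->{1,2,3,4}
pass 2: U {2,4,5,6}->{4,5,6}
pass 3: no change
Fixpoint after 3 passes: D(U) = {4,5,6}

Answer: {4,5,6}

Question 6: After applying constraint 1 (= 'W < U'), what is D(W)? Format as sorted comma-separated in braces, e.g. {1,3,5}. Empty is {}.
Constraint 1 (W < U) on D(W)={1,2,3,4,5,6} D(U)={2,4,5,6}: W {1,2,3,4,5,6}->{1,2,3,4,5}
So after constraint 1: D(W) = {1,2,3,4,5}

Answer: {1,2,3,4,5}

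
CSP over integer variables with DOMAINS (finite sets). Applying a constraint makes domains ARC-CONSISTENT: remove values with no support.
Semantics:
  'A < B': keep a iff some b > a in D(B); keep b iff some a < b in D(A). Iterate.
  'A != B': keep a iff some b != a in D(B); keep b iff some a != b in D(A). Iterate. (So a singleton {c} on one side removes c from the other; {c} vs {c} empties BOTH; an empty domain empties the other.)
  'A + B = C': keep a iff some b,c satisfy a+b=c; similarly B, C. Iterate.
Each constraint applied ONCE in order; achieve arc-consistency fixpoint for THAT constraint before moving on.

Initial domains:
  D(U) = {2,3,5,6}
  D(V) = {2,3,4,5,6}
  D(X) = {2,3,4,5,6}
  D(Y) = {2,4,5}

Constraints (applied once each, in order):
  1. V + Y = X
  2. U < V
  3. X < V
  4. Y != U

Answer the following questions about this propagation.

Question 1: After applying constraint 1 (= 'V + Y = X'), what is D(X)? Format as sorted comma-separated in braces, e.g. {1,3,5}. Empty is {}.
Answer: {4,5,6}

Derivation:
Constraint 1 (V + Y = X) on D(V)={2,3,4,5,6} D(Y)={2,4,5} D(X)={2,3,4,5,6}: V {2,3,4,5,6}->{2,3,4}; Y {2,4,5}->{2,4}; X {2,3,4,5,6}->{4,5,6}
So after constraint 1: D(X) = {4,5,6}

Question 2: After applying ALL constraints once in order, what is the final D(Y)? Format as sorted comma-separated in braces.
Constraint 1 (V + Y = X) on D(V)={2,3,4,5,6} D(Y)={2,4,5} D(X)={2,3,4,5,6}: V {2,3,4,5,6}->{2,3,4}; Y {2,4,5}->{2,4}; X {2,3,4,5,6}->{4,5,6}
Constraint 2 (U < V) on D(U)={2,3,5,6} D(V)={2,3,4}: U {2,3,5,6}->{2,3}; V {2,3,4}->{3,4}
Constraint 3 (X < V) on D(X)={4,5,6} D(V)={3,4}: X {4,5,6}->{}; V {3,4}->{}
Constraint 4 (Y != U) on D(Y)={2,4} D(U)={2,3}: no change
So after all 4 constraints: D(Y) = {2,4}

Answer: {2,4}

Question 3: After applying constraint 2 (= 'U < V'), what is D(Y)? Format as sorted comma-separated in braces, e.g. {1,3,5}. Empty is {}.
Answer: {2,4}

Derivation:
Constraint 1 (V + Y = X) on D(V)={2,3,4,5,6} D(Y)={2,4,5} D(X)={2,3,4,5,6}: V {2,3,4,5,6}->{2,3,4}; Y {2,4,5}->{2,4}; X {2,3,4,5,6}->{4,5,6}
Constraint 2 (U < V) on D(U)={2,3,5,6} D(V)={2,3,4}: U {2,3,5,6}->{2,3}; V {2,3,4}->{3,4}
So after constraint 2: D(Y) = {2,4}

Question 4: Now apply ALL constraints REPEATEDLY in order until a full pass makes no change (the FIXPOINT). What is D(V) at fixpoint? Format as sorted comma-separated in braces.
pass 0 (initial): D(V)={2,3,4,5,6}
pass 1: U {2,3,5,6}->{2,3}; V {2,3,4,5,6}->{}; X {2,3,4,5,6}->{}; Y {2,4,5}->{2,4}
pass 2: U {2,3}->{}; Y {2,4}->{}
pass 3: no change
Fixpoint after 3 passes: D(V) = {}

Answer: {}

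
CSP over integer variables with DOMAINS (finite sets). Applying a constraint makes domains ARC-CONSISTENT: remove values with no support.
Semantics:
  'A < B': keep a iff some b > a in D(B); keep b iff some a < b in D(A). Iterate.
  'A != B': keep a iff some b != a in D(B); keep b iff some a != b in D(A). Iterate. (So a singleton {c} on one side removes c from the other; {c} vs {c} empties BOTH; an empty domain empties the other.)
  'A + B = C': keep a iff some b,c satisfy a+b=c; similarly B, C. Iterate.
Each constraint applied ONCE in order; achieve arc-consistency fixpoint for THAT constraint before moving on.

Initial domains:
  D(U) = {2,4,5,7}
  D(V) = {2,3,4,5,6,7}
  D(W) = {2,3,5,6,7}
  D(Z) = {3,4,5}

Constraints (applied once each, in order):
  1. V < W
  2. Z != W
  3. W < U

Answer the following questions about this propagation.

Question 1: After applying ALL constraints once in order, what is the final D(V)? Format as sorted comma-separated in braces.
Constraint 1 (V < W) on D(V)={2,3,4,5,6,7} D(W)={2,3,5,6,7}: V {2,3,4,5,6,7}->{2,3,4,5,6}; W {2,3,5,6,7}->{3,5,6,7}
Constraint 2 (Z != W) on D(Z)={3,4,5} D(W)={3,5,6,7}: no change
Constraint 3 (W < U) on D(W)={3,5,6,7} D(U)={2,4,5,7}: W {3,5,6,7}->{3,5,6}; U {2,4,5,7}->{4,5,7}
So after all 3 constraints: D(V) = {2,3,4,5,6}

Answer: {2,3,4,5,6}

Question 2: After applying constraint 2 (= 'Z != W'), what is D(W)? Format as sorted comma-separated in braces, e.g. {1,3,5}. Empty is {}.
Constraint 1 (V < W) on D(V)={2,3,4,5,6,7} D(W)={2,3,5,6,7}: V {2,3,4,5,6,7}->{2,3,4,5,6}; W {2,3,5,6,7}->{3,5,6,7}
Constraint 2 (Z != W) on D(Z)={3,4,5} D(W)={3,5,6,7}: no change
So after constraint 2: D(W) = {3,5,6,7}

Answer: {3,5,6,7}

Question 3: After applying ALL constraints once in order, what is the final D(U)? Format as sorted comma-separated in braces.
Constraint 1 (V < W) on D(V)={2,3,4,5,6,7} D(W)={2,3,5,6,7}: V {2,3,4,5,6,7}->{2,3,4,5,6}; W {2,3,5,6,7}->{3,5,6,7}
Constraint 2 (Z != W) on D(Z)={3,4,5} D(W)={3,5,6,7}: no change
Constraint 3 (W < U) on D(W)={3,5,6,7} D(U)={2,4,5,7}: W {3,5,6,7}->{3,5,6}; U {2,4,5,7}->{4,5,7}
So after all 3 constraints: D(U) = {4,5,7}

Answer: {4,5,7}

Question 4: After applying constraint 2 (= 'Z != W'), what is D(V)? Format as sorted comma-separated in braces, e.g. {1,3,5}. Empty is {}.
Answer: {2,3,4,5,6}

Derivation:
Constraint 1 (V < W) on D(V)={2,3,4,5,6,7} D(W)={2,3,5,6,7}: V {2,3,4,5,6,7}->{2,3,4,5,6}; W {2,3,5,6,7}->{3,5,6,7}
Constraint 2 (Z != W) on D(Z)={3,4,5} D(W)={3,5,6,7}: no change
So after constraint 2: D(V) = {2,3,4,5,6}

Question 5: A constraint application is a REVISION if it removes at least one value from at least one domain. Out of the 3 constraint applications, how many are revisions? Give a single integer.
Constraint 1 (V < W) on D(V)={2,3,4,5,6,7} D(W)={2,3,5,6,7}: V {2,3,4,5,6,7}->{2,3,4,5,6}; W {2,3,5,6,7}->{3,5,6,7} => REVISION
Constraint 2 (Z != W) on D(Z)={3,4,5} D(W)={3,5,6,7}: no change => not a revision
Constraint 3 (W < U) on D(W)={3,5,6,7} D(U)={2,4,5,7}: W {3,5,6,7}->{3,5,6}; U {2,4,5,7}->{4,5,7} => REVISION
Total revisions = 2

Answer: 2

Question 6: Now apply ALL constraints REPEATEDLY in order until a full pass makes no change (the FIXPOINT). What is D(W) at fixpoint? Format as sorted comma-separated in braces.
pass 0 (initial): D(W)={2,3,5,6,7}
pass 1: U {2,4,5,7}->{4,5,7}; V {2,3,4,5,6,7}->{2,3,4,5,6}; W {2,3,5,6,7}->{3,5,6}
pass 2: V {2,3,4,5,6}->{2,3,4,5}
pass 3: no change
Fixpoint after 3 passes: D(W) = {3,5,6}

Answer: {3,5,6}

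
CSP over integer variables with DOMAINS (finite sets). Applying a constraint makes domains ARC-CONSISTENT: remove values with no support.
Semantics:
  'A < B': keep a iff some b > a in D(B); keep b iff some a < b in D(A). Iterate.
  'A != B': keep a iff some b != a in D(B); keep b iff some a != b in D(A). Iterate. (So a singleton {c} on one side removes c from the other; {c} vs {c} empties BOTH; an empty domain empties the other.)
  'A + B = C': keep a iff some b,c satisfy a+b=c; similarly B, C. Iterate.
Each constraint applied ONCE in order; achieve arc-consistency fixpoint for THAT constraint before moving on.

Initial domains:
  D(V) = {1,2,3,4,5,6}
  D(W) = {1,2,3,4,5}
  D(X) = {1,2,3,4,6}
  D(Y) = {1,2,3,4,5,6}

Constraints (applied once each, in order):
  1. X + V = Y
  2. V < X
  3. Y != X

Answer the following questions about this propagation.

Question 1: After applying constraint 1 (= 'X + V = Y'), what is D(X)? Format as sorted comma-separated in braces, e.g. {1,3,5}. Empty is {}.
Answer: {1,2,3,4}

Derivation:
Constraint 1 (X + V = Y) on D(X)={1,2,3,4,6} D(V)={1,2,3,4,5,6} D(Y)={1,2,3,4,5,6}: X {1,2,3,4,6}->{1,2,3,4}; V {1,2,3,4,5,6}->{1,2,3,4,5}; Y {1,2,3,4,5,6}->{2,3,4,5,6}
So after constraint 1: D(X) = {1,2,3,4}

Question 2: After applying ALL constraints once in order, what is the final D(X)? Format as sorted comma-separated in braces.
Answer: {2,3,4}

Derivation:
Constraint 1 (X + V = Y) on D(X)={1,2,3,4,6} D(V)={1,2,3,4,5,6} D(Y)={1,2,3,4,5,6}: X {1,2,3,4,6}->{1,2,3,4}; V {1,2,3,4,5,6}->{1,2,3,4,5}; Y {1,2,3,4,5,6}->{2,3,4,5,6}
Constraint 2 (V < X) on D(V)={1,2,3,4,5} D(X)={1,2,3,4}: V {1,2,3,4,5}->{1,2,3}; X {1,2,3,4}->{2,3,4}
Constraint 3 (Y != X) on D(Y)={2,3,4,5,6} D(X)={2,3,4}: no change
So after all 3 constraints: D(X) = {2,3,4}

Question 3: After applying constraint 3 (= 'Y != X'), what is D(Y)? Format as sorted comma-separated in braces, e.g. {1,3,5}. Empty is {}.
Answer: {2,3,4,5,6}

Derivation:
Constraint 1 (X + V = Y) on D(X)={1,2,3,4,6} D(V)={1,2,3,4,5,6} D(Y)={1,2,3,4,5,6}: X {1,2,3,4,6}->{1,2,3,4}; V {1,2,3,4,5,6}->{1,2,3,4,5}; Y {1,2,3,4,5,6}->{2,3,4,5,6}
Constraint 2 (V < X) on D(V)={1,2,3,4,5} D(X)={1,2,3,4}: V {1,2,3,4,5}->{1,2,3}; X {1,2,3,4}->{2,3,4}
Constraint 3 (Y != X) on D(Y)={2,3,4,5,6} D(X)={2,3,4}: no change
So after constraint 3: D(Y) = {2,3,4,5,6}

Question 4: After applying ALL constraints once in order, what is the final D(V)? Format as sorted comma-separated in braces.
Constraint 1 (X + V = Y) on D(X)={1,2,3,4,6} D(V)={1,2,3,4,5,6} D(Y)={1,2,3,4,5,6}: X {1,2,3,4,6}->{1,2,3,4}; V {1,2,3,4,5,6}->{1,2,3,4,5}; Y {1,2,3,4,5,6}->{2,3,4,5,6}
Constraint 2 (V < X) on D(V)={1,2,3,4,5} D(X)={1,2,3,4}: V {1,2,3,4,5}->{1,2,3}; X {1,2,3,4}->{2,3,4}
Constraint 3 (Y != X) on D(Y)={2,3,4,5,6} D(X)={2,3,4}: no change
So after all 3 constraints: D(V) = {1,2,3}

Answer: {1,2,3}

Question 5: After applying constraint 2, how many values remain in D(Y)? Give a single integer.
Answer: 5

Derivation:
Constraint 1 (X + V = Y) on D(X)={1,2,3,4,6} D(V)={1,2,3,4,5,6} D(Y)={1,2,3,4,5,6}: X {1,2,3,4,6}->{1,2,3,4}; V {1,2,3,4,5,6}->{1,2,3,4,5}; Y {1,2,3,4,5,6}->{2,3,4,5,6}
Constraint 2 (V < X) on D(V)={1,2,3,4,5} D(X)={1,2,3,4}: V {1,2,3,4,5}->{1,2,3}; X {1,2,3,4}->{2,3,4}
So after constraint 2: D(Y)={2,3,4,5,6}, size = 5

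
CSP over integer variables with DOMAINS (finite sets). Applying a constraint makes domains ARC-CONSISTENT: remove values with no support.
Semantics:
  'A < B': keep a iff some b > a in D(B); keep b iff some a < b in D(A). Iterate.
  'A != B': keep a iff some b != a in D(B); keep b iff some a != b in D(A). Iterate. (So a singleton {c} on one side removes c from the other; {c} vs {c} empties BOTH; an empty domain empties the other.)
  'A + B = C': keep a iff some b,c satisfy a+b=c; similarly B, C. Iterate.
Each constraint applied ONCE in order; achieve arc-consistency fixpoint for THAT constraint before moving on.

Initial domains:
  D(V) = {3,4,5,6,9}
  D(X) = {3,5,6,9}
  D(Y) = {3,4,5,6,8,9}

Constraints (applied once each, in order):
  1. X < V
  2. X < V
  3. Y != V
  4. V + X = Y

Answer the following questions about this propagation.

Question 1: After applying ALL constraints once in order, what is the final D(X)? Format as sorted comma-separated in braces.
Answer: {3,5}

Derivation:
Constraint 1 (X < V) on D(X)={3,5,6,9} D(V)={3,4,5,6,9}: X {3,5,6,9}->{3,5,6}; V {3,4,5,6,9}->{4,5,6,9}
Constraint 2 (X < V) on D(X)={3,5,6} D(V)={4,5,6,9}: no change
Constraint 3 (Y != V) on D(Y)={3,4,5,6,8,9} D(V)={4,5,6,9}: no change
Constraint 4 (V + X = Y) on D(V)={4,5,6,9} D(X)={3,5,6} D(Y)={3,4,5,6,8,9}: V {4,5,6,9}->{4,5,6}; X {3,5,6}->{3,5}; Y {3,4,5,6,8,9}->{8,9}
So after all 4 constraints: D(X) = {3,5}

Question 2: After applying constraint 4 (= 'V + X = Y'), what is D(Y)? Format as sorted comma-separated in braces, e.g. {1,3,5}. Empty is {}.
Constraint 1 (X < V) on D(X)={3,5,6,9} D(V)={3,4,5,6,9}: X {3,5,6,9}->{3,5,6}; V {3,4,5,6,9}->{4,5,6,9}
Constraint 2 (X < V) on D(X)={3,5,6} D(V)={4,5,6,9}: no change
Constraint 3 (Y != V) on D(Y)={3,4,5,6,8,9} D(V)={4,5,6,9}: no change
Constraint 4 (V + X = Y) on D(V)={4,5,6,9} D(X)={3,5,6} D(Y)={3,4,5,6,8,9}: V {4,5,6,9}->{4,5,6}; X {3,5,6}->{3,5}; Y {3,4,5,6,8,9}->{8,9}
So after constraint 4: D(Y) = {8,9}

Answer: {8,9}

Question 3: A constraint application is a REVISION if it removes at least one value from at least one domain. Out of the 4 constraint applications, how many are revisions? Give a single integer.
Answer: 2

Derivation:
Constraint 1 (X < V) on D(X)={3,5,6,9} D(V)={3,4,5,6,9}: X {3,5,6,9}->{3,5,6}; V {3,4,5,6,9}->{4,5,6,9} => REVISION
Constraint 2 (X < V) on D(X)={3,5,6} D(V)={4,5,6,9}: no change => not a revision
Constraint 3 (Y != V) on D(Y)={3,4,5,6,8,9} D(V)={4,5,6,9}: no change => not a revision
Constraint 4 (V + X = Y) on D(V)={4,5,6,9} D(X)={3,5,6} D(Y)={3,4,5,6,8,9}: V {4,5,6,9}->{4,5,6}; X {3,5,6}->{3,5}; Y {3,4,5,6,8,9}->{8,9} => REVISION
Total revisions = 2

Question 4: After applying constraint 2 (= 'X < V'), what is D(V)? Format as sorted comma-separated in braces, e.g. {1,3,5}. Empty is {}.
Answer: {4,5,6,9}

Derivation:
Constraint 1 (X < V) on D(X)={3,5,6,9} D(V)={3,4,5,6,9}: X {3,5,6,9}->{3,5,6}; V {3,4,5,6,9}->{4,5,6,9}
Constraint 2 (X < V) on D(X)={3,5,6} D(V)={4,5,6,9}: no change
So after constraint 2: D(V) = {4,5,6,9}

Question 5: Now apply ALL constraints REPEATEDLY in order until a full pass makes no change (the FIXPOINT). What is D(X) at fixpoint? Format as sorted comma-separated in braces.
pass 0 (initial): D(X)={3,5,6,9}
pass 1: V {3,4,5,6,9}->{4,5,6}; X {3,5,6,9}->{3,5}; Y {3,4,5,6,8,9}->{8,9}
pass 2: no change
Fixpoint after 2 passes: D(X) = {3,5}

Answer: {3,5}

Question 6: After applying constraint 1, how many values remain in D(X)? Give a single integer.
Constraint 1 (X < V) on D(X)={3,5,6,9} D(V)={3,4,5,6,9}: X {3,5,6,9}->{3,5,6}; V {3,4,5,6,9}->{4,5,6,9}
So after constraint 1: D(X)={3,5,6}, size = 3

Answer: 3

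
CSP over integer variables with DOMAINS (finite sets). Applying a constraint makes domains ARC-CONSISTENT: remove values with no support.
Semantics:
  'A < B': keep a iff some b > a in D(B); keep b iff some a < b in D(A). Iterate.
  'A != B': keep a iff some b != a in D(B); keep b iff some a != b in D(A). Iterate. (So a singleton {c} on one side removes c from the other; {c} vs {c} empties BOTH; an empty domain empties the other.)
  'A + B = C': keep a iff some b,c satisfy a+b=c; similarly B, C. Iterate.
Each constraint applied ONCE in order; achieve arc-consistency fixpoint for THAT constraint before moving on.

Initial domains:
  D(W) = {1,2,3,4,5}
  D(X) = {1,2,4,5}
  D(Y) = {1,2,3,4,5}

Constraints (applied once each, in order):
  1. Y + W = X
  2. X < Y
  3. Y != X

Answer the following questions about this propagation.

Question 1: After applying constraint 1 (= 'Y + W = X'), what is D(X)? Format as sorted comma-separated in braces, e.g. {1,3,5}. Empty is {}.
Answer: {2,4,5}

Derivation:
Constraint 1 (Y + W = X) on D(Y)={1,2,3,4,5} D(W)={1,2,3,4,5} D(X)={1,2,4,5}: Y {1,2,3,4,5}->{1,2,3,4}; W {1,2,3,4,5}->{1,2,3,4}; X {1,2,4,5}->{2,4,5}
So after constraint 1: D(X) = {2,4,5}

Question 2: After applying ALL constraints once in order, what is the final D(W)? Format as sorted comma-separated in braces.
Answer: {1,2,3,4}

Derivation:
Constraint 1 (Y + W = X) on D(Y)={1,2,3,4,5} D(W)={1,2,3,4,5} D(X)={1,2,4,5}: Y {1,2,3,4,5}->{1,2,3,4}; W {1,2,3,4,5}->{1,2,3,4}; X {1,2,4,5}->{2,4,5}
Constraint 2 (X < Y) on D(X)={2,4,5} D(Y)={1,2,3,4}: X {2,4,5}->{2}; Y {1,2,3,4}->{3,4}
Constraint 3 (Y != X) on D(Y)={3,4} D(X)={2}: no change
So after all 3 constraints: D(W) = {1,2,3,4}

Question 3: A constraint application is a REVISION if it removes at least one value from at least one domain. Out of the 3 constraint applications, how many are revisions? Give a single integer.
Answer: 2

Derivation:
Constraint 1 (Y + W = X) on D(Y)={1,2,3,4,5} D(W)={1,2,3,4,5} D(X)={1,2,4,5}: Y {1,2,3,4,5}->{1,2,3,4}; W {1,2,3,4,5}->{1,2,3,4}; X {1,2,4,5}->{2,4,5} => REVISION
Constraint 2 (X < Y) on D(X)={2,4,5} D(Y)={1,2,3,4}: X {2,4,5}->{2}; Y {1,2,3,4}->{3,4} => REVISION
Constraint 3 (Y != X) on D(Y)={3,4} D(X)={2}: no change => not a revision
Total revisions = 2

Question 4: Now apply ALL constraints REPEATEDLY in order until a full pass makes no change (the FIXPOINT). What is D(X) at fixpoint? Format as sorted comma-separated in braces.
Answer: {}

Derivation:
pass 0 (initial): D(X)={1,2,4,5}
pass 1: W {1,2,3,4,5}->{1,2,3,4}; X {1,2,4,5}->{2}; Y {1,2,3,4,5}->{3,4}
pass 2: W {1,2,3,4}->{}; X {2}->{}; Y {3,4}->{}
pass 3: no change
Fixpoint after 3 passes: D(X) = {}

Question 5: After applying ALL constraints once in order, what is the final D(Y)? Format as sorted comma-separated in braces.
Constraint 1 (Y + W = X) on D(Y)={1,2,3,4,5} D(W)={1,2,3,4,5} D(X)={1,2,4,5}: Y {1,2,3,4,5}->{1,2,3,4}; W {1,2,3,4,5}->{1,2,3,4}; X {1,2,4,5}->{2,4,5}
Constraint 2 (X < Y) on D(X)={2,4,5} D(Y)={1,2,3,4}: X {2,4,5}->{2}; Y {1,2,3,4}->{3,4}
Constraint 3 (Y != X) on D(Y)={3,4} D(X)={2}: no change
So after all 3 constraints: D(Y) = {3,4}

Answer: {3,4}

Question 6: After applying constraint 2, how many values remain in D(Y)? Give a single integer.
Constraint 1 (Y + W = X) on D(Y)={1,2,3,4,5} D(W)={1,2,3,4,5} D(X)={1,2,4,5}: Y {1,2,3,4,5}->{1,2,3,4}; W {1,2,3,4,5}->{1,2,3,4}; X {1,2,4,5}->{2,4,5}
Constraint 2 (X < Y) on D(X)={2,4,5} D(Y)={1,2,3,4}: X {2,4,5}->{2}; Y {1,2,3,4}->{3,4}
So after constraint 2: D(Y)={3,4}, size = 2

Answer: 2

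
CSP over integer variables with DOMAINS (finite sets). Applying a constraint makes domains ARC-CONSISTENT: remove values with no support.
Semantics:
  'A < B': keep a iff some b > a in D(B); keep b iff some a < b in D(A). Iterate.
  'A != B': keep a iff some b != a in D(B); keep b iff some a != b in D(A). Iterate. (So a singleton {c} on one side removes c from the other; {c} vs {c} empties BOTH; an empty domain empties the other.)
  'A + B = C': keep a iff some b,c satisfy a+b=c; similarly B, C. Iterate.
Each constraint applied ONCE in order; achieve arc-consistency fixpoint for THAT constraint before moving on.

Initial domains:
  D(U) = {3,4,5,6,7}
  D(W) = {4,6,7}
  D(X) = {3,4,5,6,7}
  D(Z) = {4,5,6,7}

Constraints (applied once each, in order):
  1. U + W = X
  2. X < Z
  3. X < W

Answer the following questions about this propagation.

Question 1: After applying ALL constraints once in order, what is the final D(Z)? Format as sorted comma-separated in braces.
Constraint 1 (U + W = X) on D(U)={3,4,5,6,7} D(W)={4,6,7} D(X)={3,4,5,6,7}: U {3,4,5,6,7}->{3}; W {4,6,7}->{4}; X {3,4,5,6,7}->{7}
Constraint 2 (X < Z) on D(X)={7} D(Z)={4,5,6,7}: X {7}->{}; Z {4,5,6,7}->{}
Constraint 3 (X < W) on D(X)={} D(W)={4}: W {4}->{}
So after all 3 constraints: D(Z) = {}

Answer: {}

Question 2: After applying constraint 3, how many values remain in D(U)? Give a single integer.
Constraint 1 (U + W = X) on D(U)={3,4,5,6,7} D(W)={4,6,7} D(X)={3,4,5,6,7}: U {3,4,5,6,7}->{3}; W {4,6,7}->{4}; X {3,4,5,6,7}->{7}
Constraint 2 (X < Z) on D(X)={7} D(Z)={4,5,6,7}: X {7}->{}; Z {4,5,6,7}->{}
Constraint 3 (X < W) on D(X)={} D(W)={4}: W {4}->{}
So after constraint 3: D(U)={3}, size = 1

Answer: 1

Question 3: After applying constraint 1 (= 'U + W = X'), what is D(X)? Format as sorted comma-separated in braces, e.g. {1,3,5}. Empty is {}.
Answer: {7}

Derivation:
Constraint 1 (U + W = X) on D(U)={3,4,5,6,7} D(W)={4,6,7} D(X)={3,4,5,6,7}: U {3,4,5,6,7}->{3}; W {4,6,7}->{4}; X {3,4,5,6,7}->{7}
So after constraint 1: D(X) = {7}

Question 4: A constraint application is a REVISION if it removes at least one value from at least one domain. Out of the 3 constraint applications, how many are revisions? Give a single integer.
Constraint 1 (U + W = X) on D(U)={3,4,5,6,7} D(W)={4,6,7} D(X)={3,4,5,6,7}: U {3,4,5,6,7}->{3}; W {4,6,7}->{4}; X {3,4,5,6,7}->{7} => REVISION
Constraint 2 (X < Z) on D(X)={7} D(Z)={4,5,6,7}: X {7}->{}; Z {4,5,6,7}->{} => REVISION
Constraint 3 (X < W) on D(X)={} D(W)={4}: W {4}->{} => REVISION
Total revisions = 3

Answer: 3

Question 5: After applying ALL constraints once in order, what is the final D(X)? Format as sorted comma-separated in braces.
Answer: {}

Derivation:
Constraint 1 (U + W = X) on D(U)={3,4,5,6,7} D(W)={4,6,7} D(X)={3,4,5,6,7}: U {3,4,5,6,7}->{3}; W {4,6,7}->{4}; X {3,4,5,6,7}->{7}
Constraint 2 (X < Z) on D(X)={7} D(Z)={4,5,6,7}: X {7}->{}; Z {4,5,6,7}->{}
Constraint 3 (X < W) on D(X)={} D(W)={4}: W {4}->{}
So after all 3 constraints: D(X) = {}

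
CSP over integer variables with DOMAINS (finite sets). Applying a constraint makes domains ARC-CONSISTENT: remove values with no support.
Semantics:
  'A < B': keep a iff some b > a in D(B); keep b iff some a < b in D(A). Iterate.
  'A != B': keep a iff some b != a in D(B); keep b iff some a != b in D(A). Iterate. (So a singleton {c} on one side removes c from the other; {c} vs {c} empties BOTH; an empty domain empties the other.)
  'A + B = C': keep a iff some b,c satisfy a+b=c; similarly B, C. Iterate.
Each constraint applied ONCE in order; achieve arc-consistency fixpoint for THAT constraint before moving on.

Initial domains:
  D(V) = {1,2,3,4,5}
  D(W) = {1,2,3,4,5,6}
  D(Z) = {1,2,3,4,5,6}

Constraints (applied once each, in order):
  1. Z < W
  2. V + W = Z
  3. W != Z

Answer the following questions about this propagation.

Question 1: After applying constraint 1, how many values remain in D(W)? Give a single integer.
Answer: 5

Derivation:
Constraint 1 (Z < W) on D(Z)={1,2,3,4,5,6} D(W)={1,2,3,4,5,6}: Z {1,2,3,4,5,6}->{1,2,3,4,5}; W {1,2,3,4,5,6}->{2,3,4,5,6}
So after constraint 1: D(W)={2,3,4,5,6}, size = 5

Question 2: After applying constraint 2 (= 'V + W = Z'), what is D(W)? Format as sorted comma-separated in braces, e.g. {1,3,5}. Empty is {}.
Constraint 1 (Z < W) on D(Z)={1,2,3,4,5,6} D(W)={1,2,3,4,5,6}: Z {1,2,3,4,5,6}->{1,2,3,4,5}; W {1,2,3,4,5,6}->{2,3,4,5,6}
Constraint 2 (V + W = Z) on D(V)={1,2,3,4,5} D(W)={2,3,4,5,6} D(Z)={1,2,3,4,5}: V {1,2,3,4,5}->{1,2,3}; W {2,3,4,5,6}->{2,3,4}; Z {1,2,3,4,5}->{3,4,5}
So after constraint 2: D(W) = {2,3,4}

Answer: {2,3,4}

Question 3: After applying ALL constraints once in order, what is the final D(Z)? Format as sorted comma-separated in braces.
Constraint 1 (Z < W) on D(Z)={1,2,3,4,5,6} D(W)={1,2,3,4,5,6}: Z {1,2,3,4,5,6}->{1,2,3,4,5}; W {1,2,3,4,5,6}->{2,3,4,5,6}
Constraint 2 (V + W = Z) on D(V)={1,2,3,4,5} D(W)={2,3,4,5,6} D(Z)={1,2,3,4,5}: V {1,2,3,4,5}->{1,2,3}; W {2,3,4,5,6}->{2,3,4}; Z {1,2,3,4,5}->{3,4,5}
Constraint 3 (W != Z) on D(W)={2,3,4} D(Z)={3,4,5}: no change
So after all 3 constraints: D(Z) = {3,4,5}

Answer: {3,4,5}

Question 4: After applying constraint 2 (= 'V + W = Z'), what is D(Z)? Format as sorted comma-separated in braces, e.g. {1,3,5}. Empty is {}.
Constraint 1 (Z < W) on D(Z)={1,2,3,4,5,6} D(W)={1,2,3,4,5,6}: Z {1,2,3,4,5,6}->{1,2,3,4,5}; W {1,2,3,4,5,6}->{2,3,4,5,6}
Constraint 2 (V + W = Z) on D(V)={1,2,3,4,5} D(W)={2,3,4,5,6} D(Z)={1,2,3,4,5}: V {1,2,3,4,5}->{1,2,3}; W {2,3,4,5,6}->{2,3,4}; Z {1,2,3,4,5}->{3,4,5}
So after constraint 2: D(Z) = {3,4,5}

Answer: {3,4,5}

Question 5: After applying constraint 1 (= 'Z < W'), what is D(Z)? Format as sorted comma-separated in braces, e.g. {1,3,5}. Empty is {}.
Answer: {1,2,3,4,5}

Derivation:
Constraint 1 (Z < W) on D(Z)={1,2,3,4,5,6} D(W)={1,2,3,4,5,6}: Z {1,2,3,4,5,6}->{1,2,3,4,5}; W {1,2,3,4,5,6}->{2,3,4,5,6}
So after constraint 1: D(Z) = {1,2,3,4,5}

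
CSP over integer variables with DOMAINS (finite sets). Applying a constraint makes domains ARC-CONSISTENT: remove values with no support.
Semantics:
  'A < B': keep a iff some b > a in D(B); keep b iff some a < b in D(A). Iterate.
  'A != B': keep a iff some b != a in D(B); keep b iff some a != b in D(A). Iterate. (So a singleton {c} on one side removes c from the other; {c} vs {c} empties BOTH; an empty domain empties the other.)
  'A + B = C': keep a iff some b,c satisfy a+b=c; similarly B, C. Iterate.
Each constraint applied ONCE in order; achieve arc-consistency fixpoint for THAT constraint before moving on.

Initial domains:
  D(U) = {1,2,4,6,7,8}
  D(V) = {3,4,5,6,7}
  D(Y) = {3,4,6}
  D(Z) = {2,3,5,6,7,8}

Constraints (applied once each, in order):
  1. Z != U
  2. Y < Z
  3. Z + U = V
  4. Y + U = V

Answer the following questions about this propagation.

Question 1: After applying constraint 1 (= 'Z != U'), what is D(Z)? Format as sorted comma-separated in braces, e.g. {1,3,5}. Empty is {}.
Answer: {2,3,5,6,7,8}

Derivation:
Constraint 1 (Z != U) on D(Z)={2,3,5,6,7,8} D(U)={1,2,4,6,7,8}: no change
So after constraint 1: D(Z) = {2,3,5,6,7,8}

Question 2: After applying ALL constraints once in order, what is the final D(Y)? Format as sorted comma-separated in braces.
Answer: {4,6}

Derivation:
Constraint 1 (Z != U) on D(Z)={2,3,5,6,7,8} D(U)={1,2,4,6,7,8}: no change
Constraint 2 (Y < Z) on D(Y)={3,4,6} D(Z)={2,3,5,6,7,8}: Z {2,3,5,6,7,8}->{5,6,7,8}
Constraint 3 (Z + U = V) on D(Z)={5,6,7,8} D(U)={1,2,4,6,7,8} D(V)={3,4,5,6,7}: Z {5,6,7,8}->{5,6}; U {1,2,4,6,7,8}->{1,2}; V {3,4,5,6,7}->{6,7}
Constraint 4 (Y + U = V) on D(Y)={3,4,6} D(U)={1,2} D(V)={6,7}: Y {3,4,6}->{4,6}
So after all 4 constraints: D(Y) = {4,6}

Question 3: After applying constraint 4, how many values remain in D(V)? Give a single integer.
Answer: 2

Derivation:
Constraint 1 (Z != U) on D(Z)={2,3,5,6,7,8} D(U)={1,2,4,6,7,8}: no change
Constraint 2 (Y < Z) on D(Y)={3,4,6} D(Z)={2,3,5,6,7,8}: Z {2,3,5,6,7,8}->{5,6,7,8}
Constraint 3 (Z + U = V) on D(Z)={5,6,7,8} D(U)={1,2,4,6,7,8} D(V)={3,4,5,6,7}: Z {5,6,7,8}->{5,6}; U {1,2,4,6,7,8}->{1,2}; V {3,4,5,6,7}->{6,7}
Constraint 4 (Y + U = V) on D(Y)={3,4,6} D(U)={1,2} D(V)={6,7}: Y {3,4,6}->{4,6}
So after constraint 4: D(V)={6,7}, size = 2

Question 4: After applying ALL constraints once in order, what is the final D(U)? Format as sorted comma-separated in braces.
Answer: {1,2}

Derivation:
Constraint 1 (Z != U) on D(Z)={2,3,5,6,7,8} D(U)={1,2,4,6,7,8}: no change
Constraint 2 (Y < Z) on D(Y)={3,4,6} D(Z)={2,3,5,6,7,8}: Z {2,3,5,6,7,8}->{5,6,7,8}
Constraint 3 (Z + U = V) on D(Z)={5,6,7,8} D(U)={1,2,4,6,7,8} D(V)={3,4,5,6,7}: Z {5,6,7,8}->{5,6}; U {1,2,4,6,7,8}->{1,2}; V {3,4,5,6,7}->{6,7}
Constraint 4 (Y + U = V) on D(Y)={3,4,6} D(U)={1,2} D(V)={6,7}: Y {3,4,6}->{4,6}
So after all 4 constraints: D(U) = {1,2}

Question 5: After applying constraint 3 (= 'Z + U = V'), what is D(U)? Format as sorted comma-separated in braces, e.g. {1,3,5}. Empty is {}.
Constraint 1 (Z != U) on D(Z)={2,3,5,6,7,8} D(U)={1,2,4,6,7,8}: no change
Constraint 2 (Y < Z) on D(Y)={3,4,6} D(Z)={2,3,5,6,7,8}: Z {2,3,5,6,7,8}->{5,6,7,8}
Constraint 3 (Z + U = V) on D(Z)={5,6,7,8} D(U)={1,2,4,6,7,8} D(V)={3,4,5,6,7}: Z {5,6,7,8}->{5,6}; U {1,2,4,6,7,8}->{1,2}; V {3,4,5,6,7}->{6,7}
So after constraint 3: D(U) = {1,2}

Answer: {1,2}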